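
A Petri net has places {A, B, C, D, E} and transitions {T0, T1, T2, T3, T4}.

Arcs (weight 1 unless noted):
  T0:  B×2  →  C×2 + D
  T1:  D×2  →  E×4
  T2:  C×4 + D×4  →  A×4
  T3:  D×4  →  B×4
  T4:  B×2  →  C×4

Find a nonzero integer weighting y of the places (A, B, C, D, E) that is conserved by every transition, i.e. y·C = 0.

Incidence matrix C (rows=places, cols=transitions):
       T0   T1   T2   T3   T4
    A   0    0    4    0    0
    B  -2    0    0    4   -2
    C   2    0   -4    0    4
    D   1   -2   -4   -4    0
    E   0    4    0    0    0

Candidate y = [3, 2, 1, 2, 1]; check y·C column-wise:
  col T0: 3·0 + 2·-2 + 1·2 + 2·1 + 1·0 = 0
  col T1: 3·0 + 2·0 + 1·0 + 2·-2 + 1·4 = 0
  col T2: 3·4 + 2·0 + 1·-4 + 2·-4 + 1·0 = 0
  col T3: 3·0 + 2·4 + 1·0 + 2·-4 + 1·0 = 0
  col T4: 3·0 + 2·-2 + 1·4 + 2·0 + 1·0 = 0

y = (A:3, B:2, C:1, D:2, E:1)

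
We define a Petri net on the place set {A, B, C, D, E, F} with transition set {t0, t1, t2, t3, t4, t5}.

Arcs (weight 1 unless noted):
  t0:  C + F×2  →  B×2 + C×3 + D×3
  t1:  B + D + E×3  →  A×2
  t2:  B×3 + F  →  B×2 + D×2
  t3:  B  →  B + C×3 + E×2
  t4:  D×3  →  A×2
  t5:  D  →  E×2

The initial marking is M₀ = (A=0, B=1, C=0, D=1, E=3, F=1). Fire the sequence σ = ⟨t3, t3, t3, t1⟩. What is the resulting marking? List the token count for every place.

step 1: fire t3:  (A=0, B=1, C=0, D=1, E=3, F=1) → (A=0, B=1, C=3, D=1, E=5, F=1)
step 2: fire t3:  (A=0, B=1, C=3, D=1, E=5, F=1) → (A=0, B=1, C=6, D=1, E=7, F=1)
step 3: fire t3:  (A=0, B=1, C=6, D=1, E=7, F=1) → (A=0, B=1, C=9, D=1, E=9, F=1)
step 4: fire t1:  (A=0, B=1, C=9, D=1, E=9, F=1) → (A=2, B=0, C=9, D=0, E=6, F=1)

(A=2, B=0, C=9, D=0, E=6, F=1)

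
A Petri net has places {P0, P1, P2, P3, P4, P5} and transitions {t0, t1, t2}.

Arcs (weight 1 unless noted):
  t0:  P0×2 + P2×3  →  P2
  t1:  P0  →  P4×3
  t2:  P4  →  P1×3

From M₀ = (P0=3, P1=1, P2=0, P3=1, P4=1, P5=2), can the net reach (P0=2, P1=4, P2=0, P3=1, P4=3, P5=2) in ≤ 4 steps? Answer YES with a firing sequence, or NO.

step 1: fire t1:  (P0=3, P1=1, P2=0, P3=1, P4=1, P5=2) → (P0=2, P1=1, P2=0, P3=1, P4=4, P5=2)
step 2: fire t2:  (P0=2, P1=1, P2=0, P3=1, P4=4, P5=2) → (P0=2, P1=4, P2=0, P3=1, P4=3, P5=2)

YES — reachable via ⟨t1, t2⟩ (2 firings)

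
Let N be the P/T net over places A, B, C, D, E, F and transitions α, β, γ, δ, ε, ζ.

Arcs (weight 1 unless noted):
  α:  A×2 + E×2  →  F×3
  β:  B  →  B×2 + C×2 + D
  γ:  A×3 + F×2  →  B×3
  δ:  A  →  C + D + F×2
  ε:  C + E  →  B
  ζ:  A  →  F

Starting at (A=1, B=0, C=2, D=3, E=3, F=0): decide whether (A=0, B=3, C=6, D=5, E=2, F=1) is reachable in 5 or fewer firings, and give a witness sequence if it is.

NO — not reachable within 5 firings

depth 0: 1 marking
depth 1: 4 markings reached so far
depth 2: 8 markings reached so far
depth 3: 14 markings reached so far
depth 4: 22 markings reached so far
depth 5: 31 markings reached so far
target is not among the 31 markings reachable within 5 steps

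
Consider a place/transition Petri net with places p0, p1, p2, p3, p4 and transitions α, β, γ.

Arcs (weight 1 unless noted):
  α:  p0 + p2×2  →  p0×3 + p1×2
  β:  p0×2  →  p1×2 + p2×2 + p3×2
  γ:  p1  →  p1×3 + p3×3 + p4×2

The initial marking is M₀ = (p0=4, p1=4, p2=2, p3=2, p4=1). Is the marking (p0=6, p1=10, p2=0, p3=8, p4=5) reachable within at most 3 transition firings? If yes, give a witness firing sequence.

step 1: fire α:  (p0=4, p1=4, p2=2, p3=2, p4=1) → (p0=6, p1=6, p2=0, p3=2, p4=1)
step 2: fire γ:  (p0=6, p1=6, p2=0, p3=2, p4=1) → (p0=6, p1=8, p2=0, p3=5, p4=3)
step 3: fire γ:  (p0=6, p1=8, p2=0, p3=5, p4=3) → (p0=6, p1=10, p2=0, p3=8, p4=5)

YES — reachable via ⟨α, γ, γ⟩ (3 firings)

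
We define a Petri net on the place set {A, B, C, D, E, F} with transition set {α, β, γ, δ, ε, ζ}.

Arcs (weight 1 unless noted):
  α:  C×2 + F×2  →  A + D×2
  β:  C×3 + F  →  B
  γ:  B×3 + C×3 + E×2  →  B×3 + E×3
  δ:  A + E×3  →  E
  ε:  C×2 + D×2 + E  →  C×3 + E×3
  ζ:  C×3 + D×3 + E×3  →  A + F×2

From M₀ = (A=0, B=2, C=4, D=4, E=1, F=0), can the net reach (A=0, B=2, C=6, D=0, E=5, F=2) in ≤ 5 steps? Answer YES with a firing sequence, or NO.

depth 0: 1 marking
depth 1: 2 markings reached so far
depth 2: 3 markings reached so far
depth 3: 3 markings reached so far
(frontier empty at depth 3; search complete)
target is not among the 3 markings reachable within 5 steps

NO — not reachable within 5 firings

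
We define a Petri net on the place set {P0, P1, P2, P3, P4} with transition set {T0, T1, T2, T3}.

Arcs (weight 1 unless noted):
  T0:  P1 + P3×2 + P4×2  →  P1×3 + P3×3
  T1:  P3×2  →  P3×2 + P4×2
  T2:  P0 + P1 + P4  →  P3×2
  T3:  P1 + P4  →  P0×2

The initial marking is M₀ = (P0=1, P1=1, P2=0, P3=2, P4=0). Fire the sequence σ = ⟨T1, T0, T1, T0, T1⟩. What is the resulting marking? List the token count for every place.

step 1: fire T1:  (P0=1, P1=1, P2=0, P3=2, P4=0) → (P0=1, P1=1, P2=0, P3=2, P4=2)
step 2: fire T0:  (P0=1, P1=1, P2=0, P3=2, P4=2) → (P0=1, P1=3, P2=0, P3=3, P4=0)
step 3: fire T1:  (P0=1, P1=3, P2=0, P3=3, P4=0) → (P0=1, P1=3, P2=0, P3=3, P4=2)
step 4: fire T0:  (P0=1, P1=3, P2=0, P3=3, P4=2) → (P0=1, P1=5, P2=0, P3=4, P4=0)
step 5: fire T1:  (P0=1, P1=5, P2=0, P3=4, P4=0) → (P0=1, P1=5, P2=0, P3=4, P4=2)

(P0=1, P1=5, P2=0, P3=4, P4=2)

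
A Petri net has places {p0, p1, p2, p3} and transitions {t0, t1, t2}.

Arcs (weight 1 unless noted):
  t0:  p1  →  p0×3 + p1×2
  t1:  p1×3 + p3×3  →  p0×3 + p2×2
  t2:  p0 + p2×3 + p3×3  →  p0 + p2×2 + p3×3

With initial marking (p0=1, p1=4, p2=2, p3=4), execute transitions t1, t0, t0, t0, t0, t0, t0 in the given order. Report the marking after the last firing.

(p0=22, p1=7, p2=4, p3=1)

step 1: fire t1:  (p0=1, p1=4, p2=2, p3=4) → (p0=4, p1=1, p2=4, p3=1)
step 2: fire t0:  (p0=4, p1=1, p2=4, p3=1) → (p0=7, p1=2, p2=4, p3=1)
step 3: fire t0:  (p0=7, p1=2, p2=4, p3=1) → (p0=10, p1=3, p2=4, p3=1)
step 4: fire t0:  (p0=10, p1=3, p2=4, p3=1) → (p0=13, p1=4, p2=4, p3=1)
step 5: fire t0:  (p0=13, p1=4, p2=4, p3=1) → (p0=16, p1=5, p2=4, p3=1)
step 6: fire t0:  (p0=16, p1=5, p2=4, p3=1) → (p0=19, p1=6, p2=4, p3=1)
step 7: fire t0:  (p0=19, p1=6, p2=4, p3=1) → (p0=22, p1=7, p2=4, p3=1)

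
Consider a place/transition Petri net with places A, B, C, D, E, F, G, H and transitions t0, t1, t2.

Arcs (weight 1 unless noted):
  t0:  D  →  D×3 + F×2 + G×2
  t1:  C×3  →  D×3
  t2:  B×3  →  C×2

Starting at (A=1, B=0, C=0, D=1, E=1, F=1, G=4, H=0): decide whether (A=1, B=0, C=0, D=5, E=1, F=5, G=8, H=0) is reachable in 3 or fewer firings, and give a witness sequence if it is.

step 1: fire t0:  (A=1, B=0, C=0, D=1, E=1, F=1, G=4, H=0) → (A=1, B=0, C=0, D=3, E=1, F=3, G=6, H=0)
step 2: fire t0:  (A=1, B=0, C=0, D=3, E=1, F=3, G=6, H=0) → (A=1, B=0, C=0, D=5, E=1, F=5, G=8, H=0)

YES — reachable via ⟨t0, t0⟩ (2 firings)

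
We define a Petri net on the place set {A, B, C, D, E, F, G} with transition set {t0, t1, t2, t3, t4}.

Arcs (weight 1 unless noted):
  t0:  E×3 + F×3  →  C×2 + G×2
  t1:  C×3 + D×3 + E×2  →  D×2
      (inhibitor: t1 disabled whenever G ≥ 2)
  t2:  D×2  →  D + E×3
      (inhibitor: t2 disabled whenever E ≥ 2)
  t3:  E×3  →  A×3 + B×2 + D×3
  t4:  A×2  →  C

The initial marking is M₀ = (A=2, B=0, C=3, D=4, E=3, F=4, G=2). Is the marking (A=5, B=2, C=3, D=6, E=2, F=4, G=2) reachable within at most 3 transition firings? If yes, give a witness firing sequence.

depth 0: 1 marking
depth 1: 4 markings reached so far
depth 2: 8 markings reached so far
depth 3: 13 markings reached so far
target is not among the 13 markings reachable within 3 steps

NO — not reachable within 3 firings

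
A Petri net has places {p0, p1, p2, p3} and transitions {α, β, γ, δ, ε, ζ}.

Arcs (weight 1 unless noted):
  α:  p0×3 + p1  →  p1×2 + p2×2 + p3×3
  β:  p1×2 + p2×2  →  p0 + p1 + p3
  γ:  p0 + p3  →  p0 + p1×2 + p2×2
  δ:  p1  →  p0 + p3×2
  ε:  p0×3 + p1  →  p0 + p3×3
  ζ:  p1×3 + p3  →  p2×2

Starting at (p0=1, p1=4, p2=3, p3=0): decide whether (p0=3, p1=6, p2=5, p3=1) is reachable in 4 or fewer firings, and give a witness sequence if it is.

YES — reachable via ⟨β, γ, δ, γ⟩ (4 firings)

step 1: fire β:  (p0=1, p1=4, p2=3, p3=0) → (p0=2, p1=3, p2=1, p3=1)
step 2: fire γ:  (p0=2, p1=3, p2=1, p3=1) → (p0=2, p1=5, p2=3, p3=0)
step 3: fire δ:  (p0=2, p1=5, p2=3, p3=0) → (p0=3, p1=4, p2=3, p3=2)
step 4: fire γ:  (p0=3, p1=4, p2=3, p3=2) → (p0=3, p1=6, p2=5, p3=1)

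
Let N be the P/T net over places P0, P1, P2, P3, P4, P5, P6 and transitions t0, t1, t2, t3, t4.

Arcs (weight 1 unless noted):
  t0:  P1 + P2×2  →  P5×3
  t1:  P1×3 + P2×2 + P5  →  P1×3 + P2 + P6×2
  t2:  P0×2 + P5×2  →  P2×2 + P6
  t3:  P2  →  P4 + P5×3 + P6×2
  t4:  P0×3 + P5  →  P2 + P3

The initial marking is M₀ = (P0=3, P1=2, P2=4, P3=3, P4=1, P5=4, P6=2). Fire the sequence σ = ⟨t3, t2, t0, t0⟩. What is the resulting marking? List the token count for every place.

step 1: fire t3:  (P0=3, P1=2, P2=4, P3=3, P4=1, P5=4, P6=2) → (P0=3, P1=2, P2=3, P3=3, P4=2, P5=7, P6=4)
step 2: fire t2:  (P0=3, P1=2, P2=3, P3=3, P4=2, P5=7, P6=4) → (P0=1, P1=2, P2=5, P3=3, P4=2, P5=5, P6=5)
step 3: fire t0:  (P0=1, P1=2, P2=5, P3=3, P4=2, P5=5, P6=5) → (P0=1, P1=1, P2=3, P3=3, P4=2, P5=8, P6=5)
step 4: fire t0:  (P0=1, P1=1, P2=3, P3=3, P4=2, P5=8, P6=5) → (P0=1, P1=0, P2=1, P3=3, P4=2, P5=11, P6=5)

(P0=1, P1=0, P2=1, P3=3, P4=2, P5=11, P6=5)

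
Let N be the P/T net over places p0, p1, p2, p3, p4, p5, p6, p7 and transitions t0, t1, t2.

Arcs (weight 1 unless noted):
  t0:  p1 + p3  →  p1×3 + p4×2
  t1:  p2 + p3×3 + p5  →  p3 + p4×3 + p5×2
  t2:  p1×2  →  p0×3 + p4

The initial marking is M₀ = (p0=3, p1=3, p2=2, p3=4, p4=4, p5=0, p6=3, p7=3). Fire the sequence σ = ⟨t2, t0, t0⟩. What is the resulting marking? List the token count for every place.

(p0=6, p1=5, p2=2, p3=2, p4=9, p5=0, p6=3, p7=3)

step 1: fire t2:  (p0=3, p1=3, p2=2, p3=4, p4=4, p5=0, p6=3, p7=3) → (p0=6, p1=1, p2=2, p3=4, p4=5, p5=0, p6=3, p7=3)
step 2: fire t0:  (p0=6, p1=1, p2=2, p3=4, p4=5, p5=0, p6=3, p7=3) → (p0=6, p1=3, p2=2, p3=3, p4=7, p5=0, p6=3, p7=3)
step 3: fire t0:  (p0=6, p1=3, p2=2, p3=3, p4=7, p5=0, p6=3, p7=3) → (p0=6, p1=5, p2=2, p3=2, p4=9, p5=0, p6=3, p7=3)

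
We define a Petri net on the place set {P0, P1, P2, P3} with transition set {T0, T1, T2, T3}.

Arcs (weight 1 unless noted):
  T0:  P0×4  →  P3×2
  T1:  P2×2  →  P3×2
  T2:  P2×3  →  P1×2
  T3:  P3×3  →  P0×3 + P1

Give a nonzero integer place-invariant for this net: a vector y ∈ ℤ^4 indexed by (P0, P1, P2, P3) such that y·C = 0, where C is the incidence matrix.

y = (P0:1, P1:3, P2:2, P3:2)

Incidence matrix C (rows=places, cols=transitions):
       T0   T1   T2   T3
   P0  -4    0    0    3
   P1   0    0    2    1
   P2   0   -2   -3    0
   P3   2    2    0   -3

Candidate y = [1, 3, 2, 2]; check y·C column-wise:
  col T0: 1·-4 + 3·0 + 2·0 + 2·2 = 0
  col T1: 1·0 + 3·0 + 2·-2 + 2·2 = 0
  col T2: 1·0 + 3·2 + 2·-3 + 2·0 = 0
  col T3: 1·3 + 3·1 + 2·0 + 2·-3 = 0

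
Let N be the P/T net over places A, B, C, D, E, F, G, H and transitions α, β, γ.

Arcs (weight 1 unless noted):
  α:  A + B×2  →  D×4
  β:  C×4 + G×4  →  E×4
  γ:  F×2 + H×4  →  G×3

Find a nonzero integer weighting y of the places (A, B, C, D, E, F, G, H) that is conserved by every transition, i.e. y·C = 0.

y = (A:2, B:-1, C:0, D:0, E:0, F:0, G:0, H:0)

Incidence matrix C (rows=places, cols=transitions):
        α    β    γ
    A  -1    0    0
    B  -2    0    0
    C   0   -4    0
    D   4    0    0
    E   0    4    0
    F   0    0   -2
    G   0   -4    3
    H   0    0   -4

Candidate y = [2, -1, 0, 0, 0, 0, 0, 0]; check y·C column-wise:
  col α: 2·-1 + -1·-2 + 0·4 = 0
  col β: 2·0 + -1·0 + 0·-4 + 0·4 + 0·-4 = 0
  col γ: 2·0 + -1·0 + 0·-2 + 0·3 + 0·-4 = 0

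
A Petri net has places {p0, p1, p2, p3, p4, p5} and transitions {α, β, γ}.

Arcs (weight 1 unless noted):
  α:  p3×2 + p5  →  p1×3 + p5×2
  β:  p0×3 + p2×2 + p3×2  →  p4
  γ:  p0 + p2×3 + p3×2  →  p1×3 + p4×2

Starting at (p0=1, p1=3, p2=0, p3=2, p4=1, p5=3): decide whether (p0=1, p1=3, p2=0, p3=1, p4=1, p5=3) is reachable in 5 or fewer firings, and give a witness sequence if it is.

NO — not reachable within 5 firings

depth 0: 1 marking
depth 1: 2 markings reached so far
depth 2: 2 markings reached so far
(frontier empty at depth 2; search complete)
target is not among the 2 markings reachable within 5 steps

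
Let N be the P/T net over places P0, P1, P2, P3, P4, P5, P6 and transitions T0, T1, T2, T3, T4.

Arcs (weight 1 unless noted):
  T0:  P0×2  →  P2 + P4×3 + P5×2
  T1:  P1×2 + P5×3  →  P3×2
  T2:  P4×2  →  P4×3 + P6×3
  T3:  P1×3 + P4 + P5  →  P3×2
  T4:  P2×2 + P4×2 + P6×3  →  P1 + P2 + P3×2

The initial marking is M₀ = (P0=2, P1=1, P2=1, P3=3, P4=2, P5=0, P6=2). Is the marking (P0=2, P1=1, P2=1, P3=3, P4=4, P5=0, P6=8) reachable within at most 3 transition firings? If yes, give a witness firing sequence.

step 1: fire T2:  (P0=2, P1=1, P2=1, P3=3, P4=2, P5=0, P6=2) → (P0=2, P1=1, P2=1, P3=3, P4=3, P5=0, P6=5)
step 2: fire T2:  (P0=2, P1=1, P2=1, P3=3, P4=3, P5=0, P6=5) → (P0=2, P1=1, P2=1, P3=3, P4=4, P5=0, P6=8)

YES — reachable via ⟨T2, T2⟩ (2 firings)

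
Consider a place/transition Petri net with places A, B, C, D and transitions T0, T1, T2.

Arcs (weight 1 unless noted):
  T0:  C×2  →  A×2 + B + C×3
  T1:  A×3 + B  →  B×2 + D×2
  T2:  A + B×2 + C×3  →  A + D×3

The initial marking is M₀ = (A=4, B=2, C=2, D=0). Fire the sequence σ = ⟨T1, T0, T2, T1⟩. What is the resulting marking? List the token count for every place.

step 1: fire T1:  (A=4, B=2, C=2, D=0) → (A=1, B=3, C=2, D=2)
step 2: fire T0:  (A=1, B=3, C=2, D=2) → (A=3, B=4, C=3, D=2)
step 3: fire T2:  (A=3, B=4, C=3, D=2) → (A=3, B=2, C=0, D=5)
step 4: fire T1:  (A=3, B=2, C=0, D=5) → (A=0, B=3, C=0, D=7)

(A=0, B=3, C=0, D=7)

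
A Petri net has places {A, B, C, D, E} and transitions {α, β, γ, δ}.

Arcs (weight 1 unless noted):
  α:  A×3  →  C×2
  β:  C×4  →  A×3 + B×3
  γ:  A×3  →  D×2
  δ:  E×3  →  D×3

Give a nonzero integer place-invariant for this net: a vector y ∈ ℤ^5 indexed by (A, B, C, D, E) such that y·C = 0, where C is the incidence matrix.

Incidence matrix C (rows=places, cols=transitions):
        α    β    γ    δ
    A  -3    3   -3    0
    B   0    3    0    0
    C   2   -4    0    0
    D   0    0    2    3
    E   0    0    0   -3

Candidate y = [2, 2, 3, 3, 3]; check y·C column-wise:
  col α: 2·-3 + 2·0 + 3·2 + 3·0 + 3·0 = 0
  col β: 2·3 + 2·3 + 3·-4 + 3·0 + 3·0 = 0
  col γ: 2·-3 + 2·0 + 3·0 + 3·2 + 3·0 = 0
  col δ: 2·0 + 2·0 + 3·0 + 3·3 + 3·-3 = 0

y = (A:2, B:2, C:3, D:3, E:3)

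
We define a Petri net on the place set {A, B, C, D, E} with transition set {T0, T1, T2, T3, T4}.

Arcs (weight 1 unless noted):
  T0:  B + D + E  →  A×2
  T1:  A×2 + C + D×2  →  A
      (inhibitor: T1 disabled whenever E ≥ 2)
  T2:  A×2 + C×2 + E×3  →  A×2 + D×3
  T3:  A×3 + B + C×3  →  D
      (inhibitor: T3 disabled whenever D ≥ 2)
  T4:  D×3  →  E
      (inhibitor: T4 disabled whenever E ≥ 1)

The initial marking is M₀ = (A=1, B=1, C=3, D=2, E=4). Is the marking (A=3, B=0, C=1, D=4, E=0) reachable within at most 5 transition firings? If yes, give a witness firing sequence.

step 1: fire T0:  (A=1, B=1, C=3, D=2, E=4) → (A=3, B=0, C=3, D=1, E=3)
step 2: fire T2:  (A=3, B=0, C=3, D=1, E=3) → (A=3, B=0, C=1, D=4, E=0)

YES — reachable via ⟨T0, T2⟩ (2 firings)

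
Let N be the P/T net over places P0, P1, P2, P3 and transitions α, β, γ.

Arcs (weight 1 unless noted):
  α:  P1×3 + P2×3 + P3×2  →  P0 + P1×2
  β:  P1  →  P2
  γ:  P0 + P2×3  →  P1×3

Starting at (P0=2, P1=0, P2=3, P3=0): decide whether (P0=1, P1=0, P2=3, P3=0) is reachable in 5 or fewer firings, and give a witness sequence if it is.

step 1: fire γ:  (P0=2, P1=0, P2=3, P3=0) → (P0=1, P1=3, P2=0, P3=0)
step 2: fire β:  (P0=1, P1=3, P2=0, P3=0) → (P0=1, P1=2, P2=1, P3=0)
step 3: fire β:  (P0=1, P1=2, P2=1, P3=0) → (P0=1, P1=1, P2=2, P3=0)
step 4: fire β:  (P0=1, P1=1, P2=2, P3=0) → (P0=1, P1=0, P2=3, P3=0)

YES — reachable via ⟨γ, β, β, β⟩ (4 firings)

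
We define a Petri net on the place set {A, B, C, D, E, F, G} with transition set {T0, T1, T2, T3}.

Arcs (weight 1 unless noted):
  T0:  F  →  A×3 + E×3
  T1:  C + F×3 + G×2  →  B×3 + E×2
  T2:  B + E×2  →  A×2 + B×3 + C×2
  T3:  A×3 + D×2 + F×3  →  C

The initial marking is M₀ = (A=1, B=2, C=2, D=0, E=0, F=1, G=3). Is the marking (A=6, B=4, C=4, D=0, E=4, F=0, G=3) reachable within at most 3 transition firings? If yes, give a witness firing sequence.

NO — not reachable within 3 firings

depth 0: 1 marking
depth 1: 2 markings reached so far
depth 2: 3 markings reached so far
depth 3: 3 markings reached so far
(frontier empty at depth 3; search complete)
target is not among the 3 markings reachable within 3 steps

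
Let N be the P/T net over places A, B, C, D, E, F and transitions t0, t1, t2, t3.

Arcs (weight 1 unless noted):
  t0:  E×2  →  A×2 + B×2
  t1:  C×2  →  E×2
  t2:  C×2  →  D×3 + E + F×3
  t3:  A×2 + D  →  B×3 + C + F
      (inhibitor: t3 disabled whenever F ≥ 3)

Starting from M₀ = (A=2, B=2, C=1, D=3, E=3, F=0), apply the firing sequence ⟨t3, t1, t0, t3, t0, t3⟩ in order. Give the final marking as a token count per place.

step 1: fire t3:  (A=2, B=2, C=1, D=3, E=3, F=0) → (A=0, B=5, C=2, D=2, E=3, F=1)
step 2: fire t1:  (A=0, B=5, C=2, D=2, E=3, F=1) → (A=0, B=5, C=0, D=2, E=5, F=1)
step 3: fire t0:  (A=0, B=5, C=0, D=2, E=5, F=1) → (A=2, B=7, C=0, D=2, E=3, F=1)
step 4: fire t3:  (A=2, B=7, C=0, D=2, E=3, F=1) → (A=0, B=10, C=1, D=1, E=3, F=2)
step 5: fire t0:  (A=0, B=10, C=1, D=1, E=3, F=2) → (A=2, B=12, C=1, D=1, E=1, F=2)
step 6: fire t3:  (A=2, B=12, C=1, D=1, E=1, F=2) → (A=0, B=15, C=2, D=0, E=1, F=3)

(A=0, B=15, C=2, D=0, E=1, F=3)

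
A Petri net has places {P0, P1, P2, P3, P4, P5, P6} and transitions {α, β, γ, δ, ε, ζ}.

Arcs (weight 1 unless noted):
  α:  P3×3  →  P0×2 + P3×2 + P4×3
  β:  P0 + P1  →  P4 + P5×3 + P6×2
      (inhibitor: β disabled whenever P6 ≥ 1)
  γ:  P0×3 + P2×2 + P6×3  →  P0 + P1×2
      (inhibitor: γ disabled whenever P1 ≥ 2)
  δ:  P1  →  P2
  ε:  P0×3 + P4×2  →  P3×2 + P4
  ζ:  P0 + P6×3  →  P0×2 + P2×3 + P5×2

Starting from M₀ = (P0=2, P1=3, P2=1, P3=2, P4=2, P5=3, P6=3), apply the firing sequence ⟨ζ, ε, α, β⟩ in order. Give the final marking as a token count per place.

(P0=1, P1=2, P2=4, P3=3, P4=5, P5=8, P6=2)

step 1: fire ζ:  (P0=2, P1=3, P2=1, P3=2, P4=2, P5=3, P6=3) → (P0=3, P1=3, P2=4, P3=2, P4=2, P5=5, P6=0)
step 2: fire ε:  (P0=3, P1=3, P2=4, P3=2, P4=2, P5=5, P6=0) → (P0=0, P1=3, P2=4, P3=4, P4=1, P5=5, P6=0)
step 3: fire α:  (P0=0, P1=3, P2=4, P3=4, P4=1, P5=5, P6=0) → (P0=2, P1=3, P2=4, P3=3, P4=4, P5=5, P6=0)
step 4: fire β:  (P0=2, P1=3, P2=4, P3=3, P4=4, P5=5, P6=0) → (P0=1, P1=2, P2=4, P3=3, P4=5, P5=8, P6=2)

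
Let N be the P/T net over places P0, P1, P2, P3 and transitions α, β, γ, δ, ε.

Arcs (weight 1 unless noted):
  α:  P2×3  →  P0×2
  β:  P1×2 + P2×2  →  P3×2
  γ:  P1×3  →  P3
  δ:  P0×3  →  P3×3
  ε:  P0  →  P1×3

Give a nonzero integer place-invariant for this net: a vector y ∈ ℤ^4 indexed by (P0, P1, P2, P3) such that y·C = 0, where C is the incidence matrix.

Incidence matrix C (rows=places, cols=transitions):
        α    β    γ    δ    ε
   P0   2    0    0   -3   -1
   P1   0   -2   -3    0    3
   P2  -3   -2    0    0    0
   P3   0    2    1    3    0

Candidate y = [3, 1, 2, 3]; check y·C column-wise:
  col α: 3·2 + 1·0 + 2·-3 + 3·0 = 0
  col β: 3·0 + 1·-2 + 2·-2 + 3·2 = 0
  col γ: 3·0 + 1·-3 + 2·0 + 3·1 = 0
  col δ: 3·-3 + 1·0 + 2·0 + 3·3 = 0
  col ε: 3·-1 + 1·3 + 2·0 + 3·0 = 0

y = (P0:3, P1:1, P2:2, P3:3)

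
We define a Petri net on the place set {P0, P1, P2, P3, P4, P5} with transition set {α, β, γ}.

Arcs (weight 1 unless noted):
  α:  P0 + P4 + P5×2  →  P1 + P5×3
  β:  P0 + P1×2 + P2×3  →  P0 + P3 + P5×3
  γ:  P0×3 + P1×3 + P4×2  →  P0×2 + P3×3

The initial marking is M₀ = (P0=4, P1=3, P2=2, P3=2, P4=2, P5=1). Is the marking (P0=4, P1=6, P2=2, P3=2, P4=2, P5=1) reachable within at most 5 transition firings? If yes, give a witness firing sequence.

NO — not reachable within 5 firings

depth 0: 1 marking
depth 1: 2 markings reached so far
depth 2: 2 markings reached so far
(frontier empty at depth 2; search complete)
target is not among the 2 markings reachable within 5 steps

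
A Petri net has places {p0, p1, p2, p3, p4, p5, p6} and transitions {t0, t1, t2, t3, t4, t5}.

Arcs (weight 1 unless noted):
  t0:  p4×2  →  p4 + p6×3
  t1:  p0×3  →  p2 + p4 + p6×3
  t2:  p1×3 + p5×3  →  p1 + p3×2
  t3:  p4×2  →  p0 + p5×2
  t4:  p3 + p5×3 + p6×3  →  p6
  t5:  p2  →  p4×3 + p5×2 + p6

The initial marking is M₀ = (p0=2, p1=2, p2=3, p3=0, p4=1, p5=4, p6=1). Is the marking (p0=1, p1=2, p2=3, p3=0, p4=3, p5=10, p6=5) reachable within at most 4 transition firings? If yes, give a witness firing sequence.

NO — not reachable within 4 firings

depth 0: 1 marking
depth 1: 2 markings reached so far
depth 2: 5 markings reached so far
depth 3: 12 markings reached so far
depth 4: 22 markings reached so far
target is not among the 22 markings reachable within 4 steps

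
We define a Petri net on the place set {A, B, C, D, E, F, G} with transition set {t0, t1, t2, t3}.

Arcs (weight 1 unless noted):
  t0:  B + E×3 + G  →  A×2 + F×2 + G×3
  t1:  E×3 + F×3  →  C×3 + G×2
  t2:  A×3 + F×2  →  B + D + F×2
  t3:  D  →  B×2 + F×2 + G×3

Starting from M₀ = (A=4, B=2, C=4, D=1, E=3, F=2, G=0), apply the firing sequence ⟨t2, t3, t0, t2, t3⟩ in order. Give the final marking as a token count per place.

(A=0, B=7, C=4, D=1, E=0, F=8, G=8)

step 1: fire t2:  (A=4, B=2, C=4, D=1, E=3, F=2, G=0) → (A=1, B=3, C=4, D=2, E=3, F=2, G=0)
step 2: fire t3:  (A=1, B=3, C=4, D=2, E=3, F=2, G=0) → (A=1, B=5, C=4, D=1, E=3, F=4, G=3)
step 3: fire t0:  (A=1, B=5, C=4, D=1, E=3, F=4, G=3) → (A=3, B=4, C=4, D=1, E=0, F=6, G=5)
step 4: fire t2:  (A=3, B=4, C=4, D=1, E=0, F=6, G=5) → (A=0, B=5, C=4, D=2, E=0, F=6, G=5)
step 5: fire t3:  (A=0, B=5, C=4, D=2, E=0, F=6, G=5) → (A=0, B=7, C=4, D=1, E=0, F=8, G=8)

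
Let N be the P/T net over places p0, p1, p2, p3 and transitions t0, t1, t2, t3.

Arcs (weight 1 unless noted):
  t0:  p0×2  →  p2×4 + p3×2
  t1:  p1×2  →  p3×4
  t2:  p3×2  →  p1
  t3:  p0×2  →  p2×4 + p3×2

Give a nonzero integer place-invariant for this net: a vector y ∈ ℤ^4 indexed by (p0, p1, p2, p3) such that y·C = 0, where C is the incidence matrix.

Incidence matrix C (rows=places, cols=transitions):
       t0   t1   t2   t3
   p0  -2    0    0   -2
   p1   0   -2    1    0
   p2   4    0    0    4
   p3   2    4   -2    2

Candidate y = [2, 0, 1, 0]; check y·C column-wise:
  col t0: 2·-2 + 1·4 + 0·2 = 0
  col t1: 2·0 + 0·-2 + 1·0 + 0·4 = 0
  col t2: 2·0 + 0·1 + 1·0 + 0·-2 = 0
  col t3: 2·-2 + 1·4 + 0·2 = 0

y = (p0:2, p1:0, p2:1, p3:0)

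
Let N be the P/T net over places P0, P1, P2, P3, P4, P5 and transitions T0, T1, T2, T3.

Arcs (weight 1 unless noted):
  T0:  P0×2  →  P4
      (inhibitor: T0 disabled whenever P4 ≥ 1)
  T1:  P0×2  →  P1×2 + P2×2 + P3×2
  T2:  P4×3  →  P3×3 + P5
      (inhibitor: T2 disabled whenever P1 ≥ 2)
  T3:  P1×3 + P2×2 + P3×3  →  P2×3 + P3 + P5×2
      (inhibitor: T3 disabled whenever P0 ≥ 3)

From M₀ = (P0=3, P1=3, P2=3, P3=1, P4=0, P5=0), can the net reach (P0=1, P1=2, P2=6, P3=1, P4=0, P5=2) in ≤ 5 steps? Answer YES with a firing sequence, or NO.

YES — reachable via ⟨T1, T3⟩ (2 firings)

step 1: fire T1:  (P0=3, P1=3, P2=3, P3=1, P4=0, P5=0) → (P0=1, P1=5, P2=5, P3=3, P4=0, P5=0)
step 2: fire T3:  (P0=1, P1=5, P2=5, P3=3, P4=0, P5=0) → (P0=1, P1=2, P2=6, P3=1, P4=0, P5=2)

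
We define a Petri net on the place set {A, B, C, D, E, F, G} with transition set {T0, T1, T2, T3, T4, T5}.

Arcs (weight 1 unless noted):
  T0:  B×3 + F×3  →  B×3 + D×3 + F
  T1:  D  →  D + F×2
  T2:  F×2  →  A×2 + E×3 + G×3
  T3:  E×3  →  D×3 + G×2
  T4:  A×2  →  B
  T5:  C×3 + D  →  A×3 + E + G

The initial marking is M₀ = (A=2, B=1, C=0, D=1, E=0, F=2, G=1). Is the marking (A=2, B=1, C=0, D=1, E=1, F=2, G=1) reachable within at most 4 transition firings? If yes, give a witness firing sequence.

depth 0: 1 marking
depth 1: 4 markings reached so far
depth 2: 9 markings reached so far
depth 3: 17 markings reached so far
depth 4: 28 markings reached so far
target is not among the 28 markings reachable within 4 steps

NO — not reachable within 4 firings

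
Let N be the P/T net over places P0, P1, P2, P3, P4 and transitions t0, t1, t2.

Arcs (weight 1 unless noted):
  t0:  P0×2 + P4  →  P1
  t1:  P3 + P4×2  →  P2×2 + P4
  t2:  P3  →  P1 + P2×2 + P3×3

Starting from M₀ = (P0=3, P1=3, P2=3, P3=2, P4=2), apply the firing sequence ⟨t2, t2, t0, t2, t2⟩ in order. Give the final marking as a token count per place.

step 1: fire t2:  (P0=3, P1=3, P2=3, P3=2, P4=2) → (P0=3, P1=4, P2=5, P3=4, P4=2)
step 2: fire t2:  (P0=3, P1=4, P2=5, P3=4, P4=2) → (P0=3, P1=5, P2=7, P3=6, P4=2)
step 3: fire t0:  (P0=3, P1=5, P2=7, P3=6, P4=2) → (P0=1, P1=6, P2=7, P3=6, P4=1)
step 4: fire t2:  (P0=1, P1=6, P2=7, P3=6, P4=1) → (P0=1, P1=7, P2=9, P3=8, P4=1)
step 5: fire t2:  (P0=1, P1=7, P2=9, P3=8, P4=1) → (P0=1, P1=8, P2=11, P3=10, P4=1)

(P0=1, P1=8, P2=11, P3=10, P4=1)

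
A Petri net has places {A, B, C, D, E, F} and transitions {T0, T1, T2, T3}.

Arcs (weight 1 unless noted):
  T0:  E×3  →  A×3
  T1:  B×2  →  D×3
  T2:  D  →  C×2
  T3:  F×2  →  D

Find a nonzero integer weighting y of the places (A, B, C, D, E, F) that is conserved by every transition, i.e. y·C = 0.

y = (A:1, B:0, C:0, D:0, E:1, F:0)

Incidence matrix C (rows=places, cols=transitions):
       T0   T1   T2   T3
    A   3    0    0    0
    B   0   -2    0    0
    C   0    0    2    0
    D   0    3   -1    1
    E  -3    0    0    0
    F   0    0    0   -2

Candidate y = [1, 0, 0, 0, 1, 0]; check y·C column-wise:
  col T0: 1·3 + 1·-3 = 0
  col T1: 1·0 + 0·-2 + 0·3 + 1·0 = 0
  col T2: 1·0 + 0·2 + 0·-1 + 1·0 = 0
  col T3: 1·0 + 0·1 + 1·0 + 0·-2 = 0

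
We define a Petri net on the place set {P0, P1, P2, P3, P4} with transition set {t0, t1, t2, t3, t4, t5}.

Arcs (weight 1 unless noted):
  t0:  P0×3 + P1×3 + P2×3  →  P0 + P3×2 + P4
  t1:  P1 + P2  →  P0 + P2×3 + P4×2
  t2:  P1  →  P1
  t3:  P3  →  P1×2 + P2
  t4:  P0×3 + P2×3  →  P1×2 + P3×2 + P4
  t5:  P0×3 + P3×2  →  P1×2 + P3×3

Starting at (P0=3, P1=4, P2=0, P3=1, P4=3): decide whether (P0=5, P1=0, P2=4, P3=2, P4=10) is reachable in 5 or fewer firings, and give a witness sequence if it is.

depth 0: 1 marking
depth 1: 2 markings reached so far
depth 2: 3 markings reached so far
depth 3: 6 markings reached so far
depth 4: 11 markings reached so far
depth 5: 19 markings reached so far
target is not among the 19 markings reachable within 5 steps

NO — not reachable within 5 firings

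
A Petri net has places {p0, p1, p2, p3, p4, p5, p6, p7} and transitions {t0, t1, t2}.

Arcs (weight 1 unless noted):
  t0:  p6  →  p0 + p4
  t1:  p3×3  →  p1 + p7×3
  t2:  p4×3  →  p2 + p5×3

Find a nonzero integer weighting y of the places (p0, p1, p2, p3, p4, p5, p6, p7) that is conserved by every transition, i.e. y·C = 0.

y = (p0:0, p1:3, p2:0, p3:1, p4:0, p5:0, p6:0, p7:0)

Incidence matrix C (rows=places, cols=transitions):
       t0   t1   t2
   p0   1    0    0
   p1   0    1    0
   p2   0    0    1
   p3   0   -3    0
   p4   1    0   -3
   p5   0    0    3
   p6  -1    0    0
   p7   0    3    0

Candidate y = [0, 3, 0, 1, 0, 0, 0, 0]; check y·C column-wise:
  col t0: 0·1 + 3·0 + 1·0 + 0·1 + 0·-1 = 0
  col t1: 3·1 + 1·-3 + 0·3 = 0
  col t2: 3·0 + 0·1 + 1·0 + 0·-3 + 0·3 = 0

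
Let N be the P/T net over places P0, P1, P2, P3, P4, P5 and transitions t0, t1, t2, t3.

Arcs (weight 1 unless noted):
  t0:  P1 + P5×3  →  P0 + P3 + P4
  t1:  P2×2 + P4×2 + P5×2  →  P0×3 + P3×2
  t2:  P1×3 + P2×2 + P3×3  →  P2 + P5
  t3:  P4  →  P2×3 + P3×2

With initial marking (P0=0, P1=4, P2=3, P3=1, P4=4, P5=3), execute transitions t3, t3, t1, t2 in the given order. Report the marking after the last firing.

step 1: fire t3:  (P0=0, P1=4, P2=3, P3=1, P4=4, P5=3) → (P0=0, P1=4, P2=6, P3=3, P4=3, P5=3)
step 2: fire t3:  (P0=0, P1=4, P2=6, P3=3, P4=3, P5=3) → (P0=0, P1=4, P2=9, P3=5, P4=2, P5=3)
step 3: fire t1:  (P0=0, P1=4, P2=9, P3=5, P4=2, P5=3) → (P0=3, P1=4, P2=7, P3=7, P4=0, P5=1)
step 4: fire t2:  (P0=3, P1=4, P2=7, P3=7, P4=0, P5=1) → (P0=3, P1=1, P2=6, P3=4, P4=0, P5=2)

(P0=3, P1=1, P2=6, P3=4, P4=0, P5=2)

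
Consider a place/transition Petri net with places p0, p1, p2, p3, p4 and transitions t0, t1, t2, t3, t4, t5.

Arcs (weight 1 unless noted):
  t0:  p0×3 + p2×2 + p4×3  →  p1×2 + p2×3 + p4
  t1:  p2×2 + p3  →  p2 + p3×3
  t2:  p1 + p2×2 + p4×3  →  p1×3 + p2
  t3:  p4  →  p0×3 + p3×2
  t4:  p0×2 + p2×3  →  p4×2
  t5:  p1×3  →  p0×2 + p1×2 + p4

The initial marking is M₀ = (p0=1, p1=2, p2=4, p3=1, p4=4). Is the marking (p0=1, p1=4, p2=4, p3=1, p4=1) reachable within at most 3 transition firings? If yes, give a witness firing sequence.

NO — not reachable within 3 firings

depth 0: 1 marking
depth 1: 4 markings reached so far
depth 2: 12 markings reached so far
depth 3: 28 markings reached so far
target is not among the 28 markings reachable within 3 steps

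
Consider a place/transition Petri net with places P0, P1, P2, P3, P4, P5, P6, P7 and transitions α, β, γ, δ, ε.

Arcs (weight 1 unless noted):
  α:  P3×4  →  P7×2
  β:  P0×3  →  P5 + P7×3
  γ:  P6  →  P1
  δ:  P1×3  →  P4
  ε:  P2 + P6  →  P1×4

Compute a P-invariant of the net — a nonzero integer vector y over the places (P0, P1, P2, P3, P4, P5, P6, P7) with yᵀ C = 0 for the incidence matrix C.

y = (P0:1, P1:0, P2:0, P3:0, P4:0, P5:3, P6:0, P7:0)

Incidence matrix C (rows=places, cols=transitions):
        α    β    γ    δ    ε
   P0   0   -3    0    0    0
   P1   0    0    1   -3    4
   P2   0    0    0    0   -1
   P3  -4    0    0    0    0
   P4   0    0    0    1    0
   P5   0    1    0    0    0
   P6   0    0   -1    0   -1
   P7   2    3    0    0    0

Candidate y = [1, 0, 0, 0, 0, 3, 0, 0]; check y·C column-wise:
  col α: 1·0 + 0·-4 + 3·0 + 0·2 = 0
  col β: 1·-3 + 3·1 + 0·3 = 0
  col γ: 1·0 + 0·1 + 3·0 + 0·-1 = 0
  col δ: 1·0 + 0·-3 + 0·1 + 3·0 = 0
  col ε: 1·0 + 0·4 + 0·-1 + 3·0 + 0·-1 = 0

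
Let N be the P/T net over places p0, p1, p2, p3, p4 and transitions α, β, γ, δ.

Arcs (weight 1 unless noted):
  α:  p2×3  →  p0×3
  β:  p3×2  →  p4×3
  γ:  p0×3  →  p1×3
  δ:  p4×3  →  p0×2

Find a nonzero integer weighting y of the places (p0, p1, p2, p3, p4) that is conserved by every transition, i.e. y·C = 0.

y = (p0:3, p1:3, p2:3, p3:3, p4:2)

Incidence matrix C (rows=places, cols=transitions):
        α    β    γ    δ
   p0   3    0   -3    2
   p1   0    0    3    0
   p2  -3    0    0    0
   p3   0   -2    0    0
   p4   0    3    0   -3

Candidate y = [3, 3, 3, 3, 2]; check y·C column-wise:
  col α: 3·3 + 3·0 + 3·-3 + 3·0 + 2·0 = 0
  col β: 3·0 + 3·0 + 3·0 + 3·-2 + 2·3 = 0
  col γ: 3·-3 + 3·3 + 3·0 + 3·0 + 2·0 = 0
  col δ: 3·2 + 3·0 + 3·0 + 3·0 + 2·-3 = 0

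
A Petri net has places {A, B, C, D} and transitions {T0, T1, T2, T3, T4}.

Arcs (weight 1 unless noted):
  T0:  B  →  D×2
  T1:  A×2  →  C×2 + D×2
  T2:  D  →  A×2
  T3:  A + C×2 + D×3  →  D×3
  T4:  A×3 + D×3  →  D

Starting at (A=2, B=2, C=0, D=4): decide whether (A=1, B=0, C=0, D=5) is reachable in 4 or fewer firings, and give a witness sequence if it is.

YES — reachable via ⟨T0, T0, T2, T4⟩ (4 firings)

step 1: fire T0:  (A=2, B=2, C=0, D=4) → (A=2, B=1, C=0, D=6)
step 2: fire T0:  (A=2, B=1, C=0, D=6) → (A=2, B=0, C=0, D=8)
step 3: fire T2:  (A=2, B=0, C=0, D=8) → (A=4, B=0, C=0, D=7)
step 4: fire T4:  (A=4, B=0, C=0, D=7) → (A=1, B=0, C=0, D=5)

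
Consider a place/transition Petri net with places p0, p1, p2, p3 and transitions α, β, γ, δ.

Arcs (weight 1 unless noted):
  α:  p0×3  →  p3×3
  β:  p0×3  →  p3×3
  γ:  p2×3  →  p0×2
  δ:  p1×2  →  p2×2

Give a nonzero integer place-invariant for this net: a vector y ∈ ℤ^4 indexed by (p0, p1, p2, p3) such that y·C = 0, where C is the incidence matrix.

Incidence matrix C (rows=places, cols=transitions):
        α    β    γ    δ
   p0  -3   -3    2    0
   p1   0    0    0   -2
   p2   0    0   -3    2
   p3   3    3    0    0

Candidate y = [3, 2, 2, 3]; check y·C column-wise:
  col α: 3·-3 + 2·0 + 2·0 + 3·3 = 0
  col β: 3·-3 + 2·0 + 2·0 + 3·3 = 0
  col γ: 3·2 + 2·0 + 2·-3 + 3·0 = 0
  col δ: 3·0 + 2·-2 + 2·2 + 3·0 = 0

y = (p0:3, p1:2, p2:2, p3:3)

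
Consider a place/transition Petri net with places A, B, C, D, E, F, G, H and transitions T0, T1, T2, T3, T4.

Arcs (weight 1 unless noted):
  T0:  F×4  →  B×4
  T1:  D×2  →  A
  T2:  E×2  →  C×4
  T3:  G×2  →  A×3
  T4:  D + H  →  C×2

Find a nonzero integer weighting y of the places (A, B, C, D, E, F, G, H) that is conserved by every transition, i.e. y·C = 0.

y = (A:0, B:1, C:0, D:0, E:0, F:1, G:0, H:0)

Incidence matrix C (rows=places, cols=transitions):
       T0   T1   T2   T3   T4
    A   0    1    0    3    0
    B   4    0    0    0    0
    C   0    0    4    0    2
    D   0   -2    0    0   -1
    E   0    0   -2    0    0
    F  -4    0    0    0    0
    G   0    0    0   -2    0
    H   0    0    0    0   -1

Candidate y = [0, 1, 0, 0, 0, 1, 0, 0]; check y·C column-wise:
  col T0: 1·4 + 1·-4 = 0
  col T1: 0·1 + 1·0 + 0·-2 + 1·0 = 0
  col T2: 1·0 + 0·4 + 0·-2 + 1·0 = 0
  col T3: 0·3 + 1·0 + 1·0 + 0·-2 = 0
  col T4: 1·0 + 0·2 + 0·-1 + 1·0 + 0·-1 = 0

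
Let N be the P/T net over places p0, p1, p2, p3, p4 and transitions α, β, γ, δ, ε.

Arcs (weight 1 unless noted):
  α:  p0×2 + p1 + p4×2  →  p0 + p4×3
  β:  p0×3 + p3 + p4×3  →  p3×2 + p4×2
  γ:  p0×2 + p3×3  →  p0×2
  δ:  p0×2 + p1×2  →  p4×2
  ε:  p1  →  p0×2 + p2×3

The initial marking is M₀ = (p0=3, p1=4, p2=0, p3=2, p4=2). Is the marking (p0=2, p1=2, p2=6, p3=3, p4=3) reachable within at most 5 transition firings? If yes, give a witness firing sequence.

depth 0: 1 marking
depth 1: 4 markings reached so far
depth 2: 8 markings reached so far
depth 3: 14 markings reached so far
depth 4: 18 markings reached so far
depth 5: 21 markings reached so far
target is not among the 21 markings reachable within 5 steps

NO — not reachable within 5 firings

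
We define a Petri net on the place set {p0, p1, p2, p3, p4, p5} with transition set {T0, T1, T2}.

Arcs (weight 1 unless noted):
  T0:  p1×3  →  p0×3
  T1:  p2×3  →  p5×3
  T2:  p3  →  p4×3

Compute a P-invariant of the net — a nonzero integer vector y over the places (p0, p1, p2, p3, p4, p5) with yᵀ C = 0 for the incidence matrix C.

y = (p0:1, p1:1, p2:0, p3:0, p4:0, p5:0)

Incidence matrix C (rows=places, cols=transitions):
       T0   T1   T2
   p0   3    0    0
   p1  -3    0    0
   p2   0   -3    0
   p3   0    0   -1
   p4   0    0    3
   p5   0    3    0

Candidate y = [1, 1, 0, 0, 0, 0]; check y·C column-wise:
  col T0: 1·3 + 1·-3 = 0
  col T1: 1·0 + 1·0 + 0·-3 + 0·3 = 0
  col T2: 1·0 + 1·0 + 0·-1 + 0·3 = 0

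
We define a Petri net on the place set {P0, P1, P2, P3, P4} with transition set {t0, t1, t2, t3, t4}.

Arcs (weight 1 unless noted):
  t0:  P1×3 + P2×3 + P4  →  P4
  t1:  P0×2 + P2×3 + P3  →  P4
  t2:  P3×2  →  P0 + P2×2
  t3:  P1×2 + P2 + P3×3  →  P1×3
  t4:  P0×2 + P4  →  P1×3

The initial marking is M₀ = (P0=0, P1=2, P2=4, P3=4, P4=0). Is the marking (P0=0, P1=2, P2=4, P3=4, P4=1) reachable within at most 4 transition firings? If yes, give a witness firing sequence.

depth 0: 1 marking
depth 1: 3 markings reached so far
depth 2: 4 markings reached so far
depth 3: 4 markings reached so far
(frontier empty at depth 3; search complete)
target is not among the 4 markings reachable within 4 steps

NO — not reachable within 4 firings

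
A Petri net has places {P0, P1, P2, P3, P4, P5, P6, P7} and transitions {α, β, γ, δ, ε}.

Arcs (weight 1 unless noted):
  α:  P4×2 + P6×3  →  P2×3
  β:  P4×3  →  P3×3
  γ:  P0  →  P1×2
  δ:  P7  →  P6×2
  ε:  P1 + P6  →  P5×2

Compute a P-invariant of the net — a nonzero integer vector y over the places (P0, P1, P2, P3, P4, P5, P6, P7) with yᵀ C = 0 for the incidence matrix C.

y = (P0:0, P1:0, P2:2, P3:3, P4:3, P5:0, P6:0, P7:0)

Incidence matrix C (rows=places, cols=transitions):
        α    β    γ    δ    ε
   P0   0    0   -1    0    0
   P1   0    0    2    0   -1
   P2   3    0    0    0    0
   P3   0    3    0    0    0
   P4  -2   -3    0    0    0
   P5   0    0    0    0    2
   P6  -3    0    0    2   -1
   P7   0    0    0   -1    0

Candidate y = [0, 0, 2, 3, 3, 0, 0, 0]; check y·C column-wise:
  col α: 2·3 + 3·0 + 3·-2 + 0·-3 = 0
  col β: 2·0 + 3·3 + 3·-3 = 0
  col γ: 0·-1 + 0·2 + 2·0 + 3·0 + 3·0 = 0
  col δ: 2·0 + 3·0 + 3·0 + 0·2 + 0·-1 = 0
  col ε: 0·-1 + 2·0 + 3·0 + 3·0 + 0·2 + 0·-1 = 0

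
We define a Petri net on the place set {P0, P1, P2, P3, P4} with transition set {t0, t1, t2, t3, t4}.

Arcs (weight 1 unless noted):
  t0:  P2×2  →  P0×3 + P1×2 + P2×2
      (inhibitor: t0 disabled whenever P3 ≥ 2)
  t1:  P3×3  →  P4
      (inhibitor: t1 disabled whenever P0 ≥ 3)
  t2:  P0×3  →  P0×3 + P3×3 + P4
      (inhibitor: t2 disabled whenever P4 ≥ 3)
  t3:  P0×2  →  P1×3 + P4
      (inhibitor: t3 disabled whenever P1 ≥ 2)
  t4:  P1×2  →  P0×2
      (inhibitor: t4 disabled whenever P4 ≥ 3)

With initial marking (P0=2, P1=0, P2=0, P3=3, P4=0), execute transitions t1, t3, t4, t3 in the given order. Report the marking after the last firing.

step 1: fire t1:  (P0=2, P1=0, P2=0, P3=3, P4=0) → (P0=2, P1=0, P2=0, P3=0, P4=1)
step 2: fire t3:  (P0=2, P1=0, P2=0, P3=0, P4=1) → (P0=0, P1=3, P2=0, P3=0, P4=2)
step 3: fire t4:  (P0=0, P1=3, P2=0, P3=0, P4=2) → (P0=2, P1=1, P2=0, P3=0, P4=2)
step 4: fire t3:  (P0=2, P1=1, P2=0, P3=0, P4=2) → (P0=0, P1=4, P2=0, P3=0, P4=3)

(P0=0, P1=4, P2=0, P3=0, P4=3)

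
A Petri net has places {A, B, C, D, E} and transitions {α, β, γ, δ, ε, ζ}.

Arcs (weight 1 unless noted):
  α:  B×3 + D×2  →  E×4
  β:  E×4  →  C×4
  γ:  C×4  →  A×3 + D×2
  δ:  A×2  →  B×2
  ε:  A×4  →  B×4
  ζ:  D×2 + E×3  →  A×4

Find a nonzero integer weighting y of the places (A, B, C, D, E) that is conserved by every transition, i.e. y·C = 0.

y = (A:2, B:2, C:2, D:1, E:2)

Incidence matrix C (rows=places, cols=transitions):
        α    β    γ    δ    ε    ζ
    A   0    0    3   -2   -4    4
    B  -3    0    0    2    4    0
    C   0    4   -4    0    0    0
    D  -2    0    2    0    0   -2
    E   4   -4    0    0    0   -3

Candidate y = [2, 2, 2, 1, 2]; check y·C column-wise:
  col α: 2·0 + 2·-3 + 2·0 + 1·-2 + 2·4 = 0
  col β: 2·0 + 2·0 + 2·4 + 1·0 + 2·-4 = 0
  col γ: 2·3 + 2·0 + 2·-4 + 1·2 + 2·0 = 0
  col δ: 2·-2 + 2·2 + 2·0 + 1·0 + 2·0 = 0
  col ε: 2·-4 + 2·4 + 2·0 + 1·0 + 2·0 = 0
  col ζ: 2·4 + 2·0 + 2·0 + 1·-2 + 2·-3 = 0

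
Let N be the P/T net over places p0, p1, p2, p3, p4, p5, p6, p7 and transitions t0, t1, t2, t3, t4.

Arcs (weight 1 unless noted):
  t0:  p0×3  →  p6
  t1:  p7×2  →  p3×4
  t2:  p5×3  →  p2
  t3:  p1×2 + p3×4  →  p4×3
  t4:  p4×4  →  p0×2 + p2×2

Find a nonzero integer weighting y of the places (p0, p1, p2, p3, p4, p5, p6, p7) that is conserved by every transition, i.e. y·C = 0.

Incidence matrix C (rows=places, cols=transitions):
       t0   t1   t2   t3   t4
   p0  -3    0    0    0    2
   p1   0    0    0   -2    0
   p2   0    0    1    0    2
   p3   0    4    0   -4    0
   p4   0    0    0    3   -4
   p5   0    0   -3    0    0
   p6   1    0    0    0    0
   p7   0   -2    0    0    0

Candidate y = [0, 9, 12, 0, 6, 4, 0, 0]; check y·C column-wise:
  col t0: 0·-3 + 9·0 + 12·0 + 6·0 + 4·0 + 0·1 = 0
  col t1: 9·0 + 12·0 + 0·4 + 6·0 + 4·0 + 0·-2 = 0
  col t2: 9·0 + 12·1 + 6·0 + 4·-3 = 0
  col t3: 9·-2 + 12·0 + 0·-4 + 6·3 + 4·0 = 0
  col t4: 0·2 + 9·0 + 12·2 + 6·-4 + 4·0 = 0

y = (p0:0, p1:9, p2:12, p3:0, p4:6, p5:4, p6:0, p7:0)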